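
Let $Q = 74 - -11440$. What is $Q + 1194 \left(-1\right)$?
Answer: $10320$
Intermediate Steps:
$Q = 11514$ ($Q = 74 + 11440 = 11514$)
$Q + 1194 \left(-1\right) = 11514 + 1194 \left(-1\right) = 11514 - 1194 = 10320$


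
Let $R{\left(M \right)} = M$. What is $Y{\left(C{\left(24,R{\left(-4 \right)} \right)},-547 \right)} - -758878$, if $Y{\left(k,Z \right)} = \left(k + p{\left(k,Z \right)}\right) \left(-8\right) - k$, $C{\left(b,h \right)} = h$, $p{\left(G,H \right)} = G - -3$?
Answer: $758922$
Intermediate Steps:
$p{\left(G,H \right)} = 3 + G$ ($p{\left(G,H \right)} = G + 3 = 3 + G$)
$Y{\left(k,Z \right)} = -24 - 17 k$ ($Y{\left(k,Z \right)} = \left(k + \left(3 + k\right)\right) \left(-8\right) - k = \left(3 + 2 k\right) \left(-8\right) - k = \left(-24 - 16 k\right) - k = -24 - 17 k$)
$Y{\left(C{\left(24,R{\left(-4 \right)} \right)},-547 \right)} - -758878 = \left(-24 - -68\right) - -758878 = \left(-24 + 68\right) + 758878 = 44 + 758878 = 758922$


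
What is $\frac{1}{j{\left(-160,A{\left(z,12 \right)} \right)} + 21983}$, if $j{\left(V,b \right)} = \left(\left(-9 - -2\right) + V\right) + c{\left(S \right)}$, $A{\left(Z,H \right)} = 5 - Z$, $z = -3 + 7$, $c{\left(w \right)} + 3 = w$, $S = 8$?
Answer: $\frac{1}{21821} \approx 4.5827 \cdot 10^{-5}$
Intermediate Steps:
$c{\left(w \right)} = -3 + w$
$z = 4$
$j{\left(V,b \right)} = -2 + V$ ($j{\left(V,b \right)} = \left(\left(-9 - -2\right) + V\right) + \left(-3 + 8\right) = \left(\left(-9 + 2\right) + V\right) + 5 = \left(-7 + V\right) + 5 = -2 + V$)
$\frac{1}{j{\left(-160,A{\left(z,12 \right)} \right)} + 21983} = \frac{1}{\left(-2 - 160\right) + 21983} = \frac{1}{-162 + 21983} = \frac{1}{21821}$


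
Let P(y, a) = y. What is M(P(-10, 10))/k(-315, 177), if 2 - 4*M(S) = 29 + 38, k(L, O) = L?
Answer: 13/252 ≈ 0.051587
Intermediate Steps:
M(S) = -65/4 (M(S) = 1/2 - (29 + 38)/4 = 1/2 - 1/4*67 = 1/2 - 67/4 = -65/4)
M(P(-10, 10))/k(-315, 177) = -65/4/(-315) = -65/4*(-1/315) = 13/252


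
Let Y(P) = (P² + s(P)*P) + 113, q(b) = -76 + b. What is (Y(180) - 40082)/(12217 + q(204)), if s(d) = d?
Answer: 8277/4115 ≈ 2.0114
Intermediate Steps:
Y(P) = 113 + 2*P² (Y(P) = (P² + P*P) + 113 = (P² + P²) + 113 = 2*P² + 113 = 113 + 2*P²)
(Y(180) - 40082)/(12217 + q(204)) = ((113 + 2*180²) - 40082)/(12217 + (-76 + 204)) = ((113 + 2*32400) - 40082)/(12217 + 128) = ((113 + 64800) - 40082)/12345 = (64913 - 40082)*(1/12345) = 24831*(1/12345) = 8277/4115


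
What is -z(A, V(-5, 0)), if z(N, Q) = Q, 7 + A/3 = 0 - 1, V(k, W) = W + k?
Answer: 5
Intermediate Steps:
A = -24 (A = -21 + 3*(0 - 1) = -21 + 3*(-1) = -21 - 3 = -24)
-z(A, V(-5, 0)) = -(0 - 5) = -1*(-5) = 5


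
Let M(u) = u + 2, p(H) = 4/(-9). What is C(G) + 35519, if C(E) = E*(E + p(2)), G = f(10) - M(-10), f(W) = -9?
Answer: 319684/9 ≈ 35520.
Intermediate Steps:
p(H) = -4/9 (p(H) = 4*(-⅑) = -4/9)
M(u) = 2 + u
G = -1 (G = -9 - (2 - 10) = -9 - 1*(-8) = -9 + 8 = -1)
C(E) = E*(-4/9 + E) (C(E) = E*(E - 4/9) = E*(-4/9 + E))
C(G) + 35519 = (⅑)*(-1)*(-4 + 9*(-1)) + 35519 = (⅑)*(-1)*(-4 - 9) + 35519 = (⅑)*(-1)*(-13) + 35519 = 13/9 + 35519 = 319684/9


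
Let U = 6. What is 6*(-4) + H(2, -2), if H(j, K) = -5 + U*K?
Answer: -41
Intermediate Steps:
H(j, K) = -5 + 6*K
6*(-4) + H(2, -2) = 6*(-4) + (-5 + 6*(-2)) = -24 + (-5 - 12) = -24 - 17 = -41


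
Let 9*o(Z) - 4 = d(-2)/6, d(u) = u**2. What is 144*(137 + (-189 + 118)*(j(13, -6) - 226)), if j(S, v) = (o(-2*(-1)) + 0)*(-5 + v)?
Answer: 7166000/3 ≈ 2.3887e+6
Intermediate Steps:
o(Z) = 14/27 (o(Z) = 4/9 + ((-2)**2/6)/9 = 4/9 + (4*(1/6))/9 = 4/9 + (1/9)*(2/3) = 4/9 + 2/27 = 14/27)
j(S, v) = -70/27 + 14*v/27 (j(S, v) = (14/27 + 0)*(-5 + v) = 14*(-5 + v)/27 = -70/27 + 14*v/27)
144*(137 + (-189 + 118)*(j(13, -6) - 226)) = 144*(137 + (-189 + 118)*((-70/27 + (14/27)*(-6)) - 226)) = 144*(137 - 71*((-70/27 - 28/9) - 226)) = 144*(137 - 71*(-154/27 - 226)) = 144*(137 - 71*(-6256/27)) = 144*(137 + 444176/27) = 144*(447875/27) = 7166000/3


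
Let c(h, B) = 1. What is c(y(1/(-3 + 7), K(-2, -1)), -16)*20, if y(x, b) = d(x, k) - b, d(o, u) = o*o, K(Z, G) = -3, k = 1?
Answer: 20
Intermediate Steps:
d(o, u) = o²
y(x, b) = x² - b
c(y(1/(-3 + 7), K(-2, -1)), -16)*20 = 1*20 = 20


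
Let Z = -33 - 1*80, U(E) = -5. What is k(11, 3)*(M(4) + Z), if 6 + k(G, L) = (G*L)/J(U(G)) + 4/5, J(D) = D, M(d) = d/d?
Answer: 6608/5 ≈ 1321.6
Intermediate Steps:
M(d) = 1
Z = -113 (Z = -33 - 80 = -113)
k(G, L) = -26/5 - G*L/5 (k(G, L) = -6 + ((G*L)/(-5) + 4/5) = -6 + ((G*L)*(-⅕) + 4*(⅕)) = -6 + (-G*L/5 + ⅘) = -6 + (⅘ - G*L/5) = -26/5 - G*L/5)
k(11, 3)*(M(4) + Z) = (-26/5 - ⅕*11*3)*(1 - 113) = (-26/5 - 33/5)*(-112) = -59/5*(-112) = 6608/5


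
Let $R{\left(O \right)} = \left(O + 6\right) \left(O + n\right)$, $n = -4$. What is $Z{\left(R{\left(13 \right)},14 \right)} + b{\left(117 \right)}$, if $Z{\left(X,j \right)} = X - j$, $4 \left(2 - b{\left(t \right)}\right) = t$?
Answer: $\frac{519}{4} \approx 129.75$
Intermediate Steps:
$b{\left(t \right)} = 2 - \frac{t}{4}$
$R{\left(O \right)} = \left(-4 + O\right) \left(6 + O\right)$ ($R{\left(O \right)} = \left(O + 6\right) \left(O - 4\right) = \left(6 + O\right) \left(-4 + O\right) = \left(-4 + O\right) \left(6 + O\right)$)
$Z{\left(R{\left(13 \right)},14 \right)} + b{\left(117 \right)} = \left(\left(-24 + 13^{2} + 2 \cdot 13\right) - 14\right) + \left(2 - \frac{117}{4}\right) = \left(\left(-24 + 169 + 26\right) - 14\right) + \left(2 - \frac{117}{4}\right) = \left(171 - 14\right) - \frac{109}{4} = 157 - \frac{109}{4} = \frac{519}{4}$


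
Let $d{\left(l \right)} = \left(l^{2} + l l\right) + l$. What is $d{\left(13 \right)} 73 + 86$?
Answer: $25709$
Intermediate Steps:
$d{\left(l \right)} = l + 2 l^{2}$ ($d{\left(l \right)} = \left(l^{2} + l^{2}\right) + l = 2 l^{2} + l = l + 2 l^{2}$)
$d{\left(13 \right)} 73 + 86 = 13 \left(1 + 2 \cdot 13\right) 73 + 86 = 13 \left(1 + 26\right) 73 + 86 = 13 \cdot 27 \cdot 73 + 86 = 351 \cdot 73 + 86 = 25623 + 86 = 25709$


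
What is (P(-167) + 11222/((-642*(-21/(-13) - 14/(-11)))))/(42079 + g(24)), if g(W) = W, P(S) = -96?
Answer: -13529381/5581721019 ≈ -0.0024239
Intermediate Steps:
(P(-167) + 11222/((-642*(-21/(-13) - 14/(-11)))))/(42079 + g(24)) = (-96 + 11222/((-642*(-21/(-13) - 14/(-11)))))/(42079 + 24) = (-96 + 11222/((-642*(-21*(-1/13) - 14*(-1/11)))))/42103 = (-96 + 11222/((-642*(21/13 + 14/11))))*(1/42103) = (-96 + 11222/((-642*413/143)))*(1/42103) = (-96 + 11222/(-265146/143))*(1/42103) = (-96 + 11222*(-143/265146))*(1/42103) = (-96 - 802373/132573)*(1/42103) = -13529381/132573*1/42103 = -13529381/5581721019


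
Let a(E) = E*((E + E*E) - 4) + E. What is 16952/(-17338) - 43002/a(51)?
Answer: -168653718/130130359 ≈ -1.2960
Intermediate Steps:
a(E) = E + E*(-4 + E + E²) (a(E) = E*((E + E²) - 4) + E = E*(-4 + E + E²) + E = E + E*(-4 + E + E²))
16952/(-17338) - 43002/a(51) = 16952/(-17338) - 43002*1/(51*(-3 + 51 + 51²)) = 16952*(-1/17338) - 43002*1/(51*(-3 + 51 + 2601)) = -8476/8669 - 43002/(51*2649) = -8476/8669 - 43002/135099 = -8476/8669 - 43002*1/135099 = -8476/8669 - 4778/15011 = -168653718/130130359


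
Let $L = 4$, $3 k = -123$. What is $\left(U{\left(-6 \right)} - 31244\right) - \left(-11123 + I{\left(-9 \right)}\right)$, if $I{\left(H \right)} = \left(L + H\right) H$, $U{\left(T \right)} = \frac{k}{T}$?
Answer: $- \frac{120955}{6} \approx -20159.0$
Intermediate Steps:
$k = -41$ ($k = \frac{1}{3} \left(-123\right) = -41$)
$U{\left(T \right)} = - \frac{41}{T}$
$I{\left(H \right)} = H \left(4 + H\right)$ ($I{\left(H \right)} = \left(4 + H\right) H = H \left(4 + H\right)$)
$\left(U{\left(-6 \right)} - 31244\right) - \left(-11123 + I{\left(-9 \right)}\right) = \left(- \frac{41}{-6} - 31244\right) + \left(11123 - - 9 \left(4 - 9\right)\right) = \left(\left(-41\right) \left(- \frac{1}{6}\right) - 31244\right) + \left(11123 - \left(-9\right) \left(-5\right)\right) = \left(\frac{41}{6} - 31244\right) + \left(11123 - 45\right) = - \frac{187423}{6} + \left(11123 - 45\right) = - \frac{187423}{6} + 11078 = - \frac{120955}{6}$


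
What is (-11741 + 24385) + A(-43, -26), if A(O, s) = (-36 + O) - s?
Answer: 12591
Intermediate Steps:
A(O, s) = -36 + O - s
(-11741 + 24385) + A(-43, -26) = (-11741 + 24385) + (-36 - 43 - 1*(-26)) = 12644 + (-36 - 43 + 26) = 12644 - 53 = 12591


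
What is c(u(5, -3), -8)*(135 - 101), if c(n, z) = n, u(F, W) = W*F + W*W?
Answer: -204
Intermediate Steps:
u(F, W) = W² + F*W (u(F, W) = F*W + W² = W² + F*W)
c(u(5, -3), -8)*(135 - 101) = (-3*(5 - 3))*(135 - 101) = -3*2*34 = -6*34 = -204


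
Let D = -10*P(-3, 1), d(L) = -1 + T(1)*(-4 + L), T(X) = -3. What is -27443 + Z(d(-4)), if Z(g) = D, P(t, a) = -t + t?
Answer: -27443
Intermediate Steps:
P(t, a) = 0
d(L) = 11 - 3*L (d(L) = -1 - 3*(-4 + L) = -1 + (12 - 3*L) = 11 - 3*L)
D = 0 (D = -10*0 = 0)
Z(g) = 0
-27443 + Z(d(-4)) = -27443 + 0 = -27443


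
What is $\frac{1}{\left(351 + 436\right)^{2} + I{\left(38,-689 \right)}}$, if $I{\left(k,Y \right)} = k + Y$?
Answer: $\frac{1}{618718} \approx 1.6162 \cdot 10^{-6}$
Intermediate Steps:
$I{\left(k,Y \right)} = Y + k$
$\frac{1}{\left(351 + 436\right)^{2} + I{\left(38,-689 \right)}} = \frac{1}{\left(351 + 436\right)^{2} + \left(-689 + 38\right)} = \frac{1}{787^{2} - 651} = \frac{1}{619369 - 651} = \frac{1}{618718}$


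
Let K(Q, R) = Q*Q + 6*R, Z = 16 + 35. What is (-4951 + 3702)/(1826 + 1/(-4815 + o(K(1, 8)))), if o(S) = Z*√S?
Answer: -5568042/8140307 ≈ -0.68401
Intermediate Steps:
Z = 51
K(Q, R) = Q² + 6*R
o(S) = 51*√S
(-4951 + 3702)/(1826 + 1/(-4815 + o(K(1, 8)))) = (-4951 + 3702)/(1826 + 1/(-4815 + 51*√(1² + 6*8))) = -1249/(1826 + 1/(-4815 + 51*√(1 + 48))) = -1249/(1826 + 1/(-4815 + 51*√49)) = -1249/(1826 + 1/(-4815 + 51*7)) = -1249/(1826 + 1/(-4815 + 357)) = -1249/(1826 + 1/(-4458)) = -1249/(1826 - 1/4458) = -1249/8140307/4458 = -1249*4458/8140307 = -5568042/8140307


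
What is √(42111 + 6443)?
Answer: √48554 ≈ 220.35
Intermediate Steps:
√(42111 + 6443) = √48554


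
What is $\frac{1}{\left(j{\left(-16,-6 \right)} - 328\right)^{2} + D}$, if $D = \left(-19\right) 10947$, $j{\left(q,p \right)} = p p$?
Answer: $- \frac{1}{122729} \approx -8.148 \cdot 10^{-6}$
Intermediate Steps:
$j{\left(q,p \right)} = p^{2}$
$D = -207993$
$\frac{1}{\left(j{\left(-16,-6 \right)} - 328\right)^{2} + D} = \frac{1}{\left(\left(-6\right)^{2} - 328\right)^{2} - 207993} = \frac{1}{\left(36 - 328\right)^{2} - 207993} = \frac{1}{\left(-292\right)^{2} - 207993} = \frac{1}{85264 - 207993} = \frac{1}{-122729} = - \frac{1}{122729}$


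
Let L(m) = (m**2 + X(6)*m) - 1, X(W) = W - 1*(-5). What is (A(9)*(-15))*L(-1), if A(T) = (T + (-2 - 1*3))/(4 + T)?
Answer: 660/13 ≈ 50.769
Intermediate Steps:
X(W) = 5 + W (X(W) = W + 5 = 5 + W)
A(T) = (-5 + T)/(4 + T) (A(T) = (T + (-2 - 3))/(4 + T) = (T - 5)/(4 + T) = (-5 + T)/(4 + T))
L(m) = -1 + m**2 + 11*m (L(m) = (m**2 + (5 + 6)*m) - 1 = (m**2 + 11*m) - 1 = -1 + m**2 + 11*m)
(A(9)*(-15))*L(-1) = (((-5 + 9)/(4 + 9))*(-15))*(-1 + (-1)**2 + 11*(-1)) = ((4/13)*(-15))*(-1 + 1 - 11) = (((1/13)*4)*(-15))*(-11) = ((4/13)*(-15))*(-11) = -60/13*(-11) = 660/13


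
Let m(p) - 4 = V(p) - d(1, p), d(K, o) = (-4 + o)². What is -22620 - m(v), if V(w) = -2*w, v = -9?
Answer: -22473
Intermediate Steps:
m(p) = 4 - (-4 + p)² - 2*p (m(p) = 4 + (-2*p - (-4 + p)²) = 4 + (-(-4 + p)² - 2*p) = 4 - (-4 + p)² - 2*p)
-22620 - m(v) = -22620 - (-12 - 1*(-9)² + 6*(-9)) = -22620 - (-12 - 1*81 - 54) = -22620 - (-12 - 81 - 54) = -22620 - 1*(-147) = -22620 + 147 = -22473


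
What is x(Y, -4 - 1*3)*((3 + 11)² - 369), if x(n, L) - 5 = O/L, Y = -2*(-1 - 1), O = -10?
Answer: -7785/7 ≈ -1112.1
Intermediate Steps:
Y = 4 (Y = -2*(-2) = 4)
x(n, L) = 5 - 10/L
x(Y, -4 - 1*3)*((3 + 11)² - 369) = (5 - 10/(-4 - 1*3))*((3 + 11)² - 369) = (5 - 10/(-4 - 3))*(14² - 369) = (5 - 10/(-7))*(196 - 369) = (5 - 10*(-⅐))*(-173) = (5 + 10/7)*(-173) = (45/7)*(-173) = -7785/7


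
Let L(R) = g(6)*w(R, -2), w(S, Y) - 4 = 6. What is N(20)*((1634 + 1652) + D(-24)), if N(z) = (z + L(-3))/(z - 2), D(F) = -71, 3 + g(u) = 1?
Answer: 0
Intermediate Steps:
g(u) = -2 (g(u) = -3 + 1 = -2)
w(S, Y) = 10 (w(S, Y) = 4 + 6 = 10)
L(R) = -20 (L(R) = -2*10 = -20)
N(z) = (-20 + z)/(-2 + z) (N(z) = (z - 20)/(z - 2) = (-20 + z)/(-2 + z))
N(20)*((1634 + 1652) + D(-24)) = ((-20 + 20)/(-2 + 20))*((1634 + 1652) - 71) = (0/18)*(3286 - 71) = ((1/18)*0)*3215 = 0*3215 = 0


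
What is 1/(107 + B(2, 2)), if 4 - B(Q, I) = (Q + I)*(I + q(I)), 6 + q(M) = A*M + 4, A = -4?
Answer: 1/143 ≈ 0.0069930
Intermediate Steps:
q(M) = -2 - 4*M (q(M) = -6 + (-4*M + 4) = -6 + (4 - 4*M) = -2 - 4*M)
B(Q, I) = 4 - (-2 - 3*I)*(I + Q) (B(Q, I) = 4 - (Q + I)*(I + (-2 - 4*I)) = 4 - (I + Q)*(-2 - 3*I) = 4 - (-2 - 3*I)*(I + Q))
1/(107 + B(2, 2)) = 1/(107 + (4 + 2*2 + 2*2 + 3*2² + 3*2*2)) = 1/(107 + (4 + 4 + 4 + 3*4 + 12)) = 1/(107 + (4 + 4 + 4 + 12 + 12)) = 1/(107 + 36) = 1/143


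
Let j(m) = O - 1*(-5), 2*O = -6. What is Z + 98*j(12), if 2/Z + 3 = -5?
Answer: 783/4 ≈ 195.75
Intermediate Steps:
O = -3 (O = (1/2)*(-6) = -3)
Z = -1/4 (Z = 2/(-3 - 5) = 2/(-8) = 2*(-1/8) = -1/4 ≈ -0.25000)
j(m) = 2 (j(m) = -3 - 1*(-5) = -3 + 5 = 2)
Z + 98*j(12) = -1/4 + 98*2 = -1/4 + 196 = 783/4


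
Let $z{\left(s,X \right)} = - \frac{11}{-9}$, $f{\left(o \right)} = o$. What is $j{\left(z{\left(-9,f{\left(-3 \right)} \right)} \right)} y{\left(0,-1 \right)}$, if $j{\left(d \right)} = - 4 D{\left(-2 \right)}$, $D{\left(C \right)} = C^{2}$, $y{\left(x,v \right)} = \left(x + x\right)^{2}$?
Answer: $0$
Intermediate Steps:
$y{\left(x,v \right)} = 4 x^{2}$ ($y{\left(x,v \right)} = \left(2 x\right)^{2} = 4 x^{2}$)
$z{\left(s,X \right)} = \frac{11}{9}$ ($z{\left(s,X \right)} = \left(-11\right) \left(- \frac{1}{9}\right) = \frac{11}{9}$)
$j{\left(d \right)} = -16$ ($j{\left(d \right)} = - 4 \left(-2\right)^{2} = \left(-4\right) 4 = -16$)
$j{\left(z{\left(-9,f{\left(-3 \right)} \right)} \right)} y{\left(0,-1 \right)} = - 16 \cdot 4 \cdot 0^{2} = - 16 \cdot 4 \cdot 0 = \left(-16\right) 0 = 0$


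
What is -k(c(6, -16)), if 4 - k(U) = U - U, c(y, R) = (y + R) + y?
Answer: -4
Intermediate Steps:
c(y, R) = R + 2*y (c(y, R) = (R + y) + y = R + 2*y)
k(U) = 4 (k(U) = 4 - (U - U) = 4 - 1*0 = 4 + 0 = 4)
-k(c(6, -16)) = -1*4 = -4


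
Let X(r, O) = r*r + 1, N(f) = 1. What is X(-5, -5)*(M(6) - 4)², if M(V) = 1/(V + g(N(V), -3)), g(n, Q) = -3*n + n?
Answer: 2925/8 ≈ 365.63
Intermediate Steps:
g(n, Q) = -2*n
M(V) = 1/(-2 + V) (M(V) = 1/(V - 2*1) = 1/(V - 2) = 1/(-2 + V))
X(r, O) = 1 + r² (X(r, O) = r² + 1 = 1 + r²)
X(-5, -5)*(M(6) - 4)² = (1 + (-5)²)*(1/(-2 + 6) - 4)² = (1 + 25)*(1/4 - 4)² = 26*(¼ - 4)² = 26*(-15/4)² = 26*(225/16) = 2925/8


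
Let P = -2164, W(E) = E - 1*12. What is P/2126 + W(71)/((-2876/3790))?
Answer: -120404631/1528594 ≈ -78.768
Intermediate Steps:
W(E) = -12 + E (W(E) = E - 12 = -12 + E)
P/2126 + W(71)/((-2876/3790)) = -2164/2126 + (-12 + 71)/((-2876/3790)) = -2164*1/2126 + 59/((-2876*1/3790)) = -1082/1063 + 59/(-1438/1895) = -1082/1063 + 59*(-1895/1438) = -1082/1063 - 111805/1438 = -120404631/1528594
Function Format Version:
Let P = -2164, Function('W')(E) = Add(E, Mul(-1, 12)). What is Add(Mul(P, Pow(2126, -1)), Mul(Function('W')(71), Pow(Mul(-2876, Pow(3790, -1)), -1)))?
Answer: Rational(-120404631, 1528594) ≈ -78.768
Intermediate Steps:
Function('W')(E) = Add(-12, E) (Function('W')(E) = Add(E, -12) = Add(-12, E))
Add(Mul(P, Pow(2126, -1)), Mul(Function('W')(71), Pow(Mul(-2876, Pow(3790, -1)), -1))) = Add(Mul(-2164, Pow(2126, -1)), Mul(Add(-12, 71), Pow(Mul(-2876, Pow(3790, -1)), -1))) = Add(Mul(-2164, Rational(1, 2126)), Mul(59, Pow(Mul(-2876, Rational(1, 3790)), -1))) = Add(Rational(-1082, 1063), Mul(59, Pow(Rational(-1438, 1895), -1))) = Add(Rational(-1082, 1063), Mul(59, Rational(-1895, 1438))) = Add(Rational(-1082, 1063), Rational(-111805, 1438)) = Rational(-120404631, 1528594)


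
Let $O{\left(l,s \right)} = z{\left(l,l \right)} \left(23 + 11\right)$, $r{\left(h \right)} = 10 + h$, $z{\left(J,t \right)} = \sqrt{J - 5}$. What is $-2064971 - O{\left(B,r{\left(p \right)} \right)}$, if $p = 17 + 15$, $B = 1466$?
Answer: $-2064971 - 34 \sqrt{1461} \approx -2.0663 \cdot 10^{6}$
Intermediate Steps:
$z{\left(J,t \right)} = \sqrt{-5 + J}$
$p = 32$
$O{\left(l,s \right)} = 34 \sqrt{-5 + l}$ ($O{\left(l,s \right)} = \sqrt{-5 + l} \left(23 + 11\right) = \sqrt{-5 + l} 34 = 34 \sqrt{-5 + l}$)
$-2064971 - O{\left(B,r{\left(p \right)} \right)} = -2064971 - 34 \sqrt{-5 + 1466} = -2064971 - 34 \sqrt{1461}$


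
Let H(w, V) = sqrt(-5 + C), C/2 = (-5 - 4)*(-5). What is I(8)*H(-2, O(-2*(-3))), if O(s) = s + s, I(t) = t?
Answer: 8*sqrt(85) ≈ 73.756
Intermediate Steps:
C = 90 (C = 2*((-5 - 4)*(-5)) = 2*(-9*(-5)) = 2*45 = 90)
O(s) = 2*s
H(w, V) = sqrt(85) (H(w, V) = sqrt(-5 + 90) = sqrt(85))
I(8)*H(-2, O(-2*(-3))) = 8*sqrt(85)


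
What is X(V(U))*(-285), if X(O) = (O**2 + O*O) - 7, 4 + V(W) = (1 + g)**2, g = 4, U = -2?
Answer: -249375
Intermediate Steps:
V(W) = 21 (V(W) = -4 + (1 + 4)**2 = -4 + 5**2 = -4 + 25 = 21)
X(O) = -7 + 2*O**2 (X(O) = (O**2 + O**2) - 7 = 2*O**2 - 7 = -7 + 2*O**2)
X(V(U))*(-285) = (-7 + 2*21**2)*(-285) = (-7 + 2*441)*(-285) = (-7 + 882)*(-285) = 875*(-285) = -249375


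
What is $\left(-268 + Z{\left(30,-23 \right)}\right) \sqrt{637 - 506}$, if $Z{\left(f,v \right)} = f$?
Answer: $- 238 \sqrt{131} \approx -2724.0$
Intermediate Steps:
$\left(-268 + Z{\left(30,-23 \right)}\right) \sqrt{637 - 506} = \left(-268 + 30\right) \sqrt{637 - 506} = - 238 \sqrt{131}$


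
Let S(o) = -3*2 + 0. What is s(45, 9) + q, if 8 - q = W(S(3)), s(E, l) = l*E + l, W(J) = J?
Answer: 428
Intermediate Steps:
S(o) = -6 (S(o) = -6 + 0 = -6)
s(E, l) = l + E*l (s(E, l) = E*l + l = l + E*l)
q = 14 (q = 8 - 1*(-6) = 8 + 6 = 14)
s(45, 9) + q = 9*(1 + 45) + 14 = 9*46 + 14 = 414 + 14 = 428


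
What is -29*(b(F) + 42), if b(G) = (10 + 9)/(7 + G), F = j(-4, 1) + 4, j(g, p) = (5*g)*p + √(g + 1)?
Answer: -32451/28 + 551*I*√3/84 ≈ -1159.0 + 11.361*I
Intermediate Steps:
j(g, p) = √(1 + g) + 5*g*p (j(g, p) = 5*g*p + √(1 + g) = √(1 + g) + 5*g*p)
F = -16 + I*√3 (F = (√(1 - 4) + 5*(-4)*1) + 4 = (√(-3) - 20) + 4 = (I*√3 - 20) + 4 = (-20 + I*√3) + 4 = -16 + I*√3 ≈ -16.0 + 1.732*I)
b(G) = 19/(7 + G)
-29*(b(F) + 42) = -29*(19/(7 + (-16 + I*√3)) + 42) = -29*(19/(-9 + I*√3) + 42) = -29*(42 + 19/(-9 + I*√3)) = -1218 - 551/(-9 + I*√3)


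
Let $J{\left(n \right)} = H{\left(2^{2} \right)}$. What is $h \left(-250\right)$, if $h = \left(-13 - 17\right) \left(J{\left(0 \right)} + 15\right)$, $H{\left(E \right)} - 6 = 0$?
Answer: $157500$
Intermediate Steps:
$H{\left(E \right)} = 6$ ($H{\left(E \right)} = 6 + 0 = 6$)
$J{\left(n \right)} = 6$
$h = -630$ ($h = \left(-13 - 17\right) \left(6 + 15\right) = \left(-30\right) 21 = -630$)
$h \left(-250\right) = \left(-630\right) \left(-250\right) = 157500$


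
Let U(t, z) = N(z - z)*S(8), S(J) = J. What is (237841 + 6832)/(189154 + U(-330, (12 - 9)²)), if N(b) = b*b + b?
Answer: 4147/3206 ≈ 1.2935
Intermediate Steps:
N(b) = b + b² (N(b) = b² + b = b + b²)
U(t, z) = 0 (U(t, z) = ((z - z)*(1 + (z - z)))*8 = (0*(1 + 0))*8 = (0*1)*8 = 0*8 = 0)
(237841 + 6832)/(189154 + U(-330, (12 - 9)²)) = (237841 + 6832)/(189154 + 0) = 244673/189154 = 244673*(1/189154) = 4147/3206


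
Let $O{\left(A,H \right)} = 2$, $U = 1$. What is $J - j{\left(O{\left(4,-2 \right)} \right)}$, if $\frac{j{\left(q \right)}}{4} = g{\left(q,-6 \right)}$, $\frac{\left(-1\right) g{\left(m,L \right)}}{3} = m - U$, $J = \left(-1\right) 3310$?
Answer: $-3298$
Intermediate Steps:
$J = -3310$
$g{\left(m,L \right)} = 3 - 3 m$ ($g{\left(m,L \right)} = - 3 \left(m - 1\right) = - 3 \left(-1 + m\right) = 3 - 3 m$)
$j{\left(q \right)} = 12 - 12 q$ ($j{\left(q \right)} = 4 \left(3 - 3 q\right) = 12 - 12 q$)
$J - j{\left(O{\left(4,-2 \right)} \right)} = -3310 - \left(12 - 24\right) = -3310 - -12 = -3310 + 12 = -3298$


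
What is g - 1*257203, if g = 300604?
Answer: 43401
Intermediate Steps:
g - 1*257203 = 300604 - 1*257203 = 300604 - 257203 = 43401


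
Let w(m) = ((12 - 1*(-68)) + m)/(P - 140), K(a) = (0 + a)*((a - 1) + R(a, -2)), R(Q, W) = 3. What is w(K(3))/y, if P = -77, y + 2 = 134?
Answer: -95/28644 ≈ -0.0033166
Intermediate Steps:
y = 132 (y = -2 + 134 = 132)
K(a) = a*(2 + a) (K(a) = (0 + a)*((a - 1) + 3) = a*((-1 + a) + 3) = a*(2 + a))
w(m) = -80/217 - m/217 (w(m) = ((12 - 1*(-68)) + m)/(-77 - 140) = ((12 + 68) + m)/(-217) = (80 + m)*(-1/217) = -80/217 - m/217)
w(K(3))/y = (-80/217 - 3*(2 + 3)/217)/132 = (-80/217 - 3*5/217)*(1/132) = (-80/217 - 1/217*15)*(1/132) = (-80/217 - 15/217)*(1/132) = -95/217*1/132 = -95/28644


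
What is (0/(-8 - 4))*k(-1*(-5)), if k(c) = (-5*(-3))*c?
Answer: 0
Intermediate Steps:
k(c) = 15*c
(0/(-8 - 4))*k(-1*(-5)) = (0/(-8 - 4))*(15*(-1*(-5))) = (0/(-12))*(15*5) = -1/12*0*75 = 0*75 = 0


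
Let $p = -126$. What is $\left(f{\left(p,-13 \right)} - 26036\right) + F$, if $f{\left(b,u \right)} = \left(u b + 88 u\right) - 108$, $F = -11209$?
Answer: $-36859$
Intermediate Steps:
$f{\left(b,u \right)} = -108 + 88 u + b u$ ($f{\left(b,u \right)} = \left(b u + 88 u\right) - 108 = \left(88 u + b u\right) - 108 = -108 + 88 u + b u$)
$\left(f{\left(p,-13 \right)} - 26036\right) + F = \left(\left(-108 + 88 \left(-13\right) - -1638\right) - 26036\right) - 11209 = \left(\left(-108 - 1144 + 1638\right) - 26036\right) - 11209 = \left(386 - 26036\right) - 11209 = -25650 - 11209 = -36859$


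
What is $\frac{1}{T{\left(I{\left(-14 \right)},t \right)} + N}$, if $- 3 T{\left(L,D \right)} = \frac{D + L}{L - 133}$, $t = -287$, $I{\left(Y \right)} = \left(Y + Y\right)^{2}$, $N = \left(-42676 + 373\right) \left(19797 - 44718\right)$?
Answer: $\frac{279}{294131024506} \approx 9.4856 \cdot 10^{-10}$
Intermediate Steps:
$N = 1054233063$ ($N = \left(-42303\right) \left(-24921\right) = 1054233063$)
$I{\left(Y \right)} = 4 Y^{2}$ ($I{\left(Y \right)} = \left(2 Y\right)^{2} = 4 Y^{2}$)
$T{\left(L,D \right)} = - \frac{D + L}{3 \left(-133 + L\right)}$ ($T{\left(L,D \right)} = - \frac{\left(D + L\right) \frac{1}{L - 133}}{3} = - \frac{\left(D + L\right) \frac{1}{-133 + L}}{3} = - \frac{\frac{1}{-133 + L} \left(D + L\right)}{3} = - \frac{D + L}{3 \left(-133 + L\right)}$)
$\frac{1}{T{\left(I{\left(-14 \right)},t \right)} + N} = \frac{1}{\frac{\left(-1\right) \left(-287\right) - 4 \left(-14\right)^{2}}{3 \left(-133 + 4 \left(-14\right)^{2}\right)} + 1054233063} = \frac{1}{\frac{287 - 4 \cdot 196}{3 \left(-133 + 4 \cdot 196\right)} + 1054233063} = \frac{1}{\frac{287 - 784}{3 \left(-133 + 784\right)} + 1054233063} = \frac{1}{\frac{287 - 784}{3 \cdot 651} + 1054233063} = \frac{1}{\frac{1}{3} \cdot \frac{1}{651} \left(-497\right) + 1054233063} = \frac{1}{- \frac{71}{279} + 1054233063} = \frac{1}{\frac{294131024506}{279}} = \frac{279}{294131024506}$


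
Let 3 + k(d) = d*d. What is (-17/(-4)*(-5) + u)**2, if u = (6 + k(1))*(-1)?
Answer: 10201/16 ≈ 637.56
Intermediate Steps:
k(d) = -3 + d**2 (k(d) = -3 + d*d = -3 + d**2)
u = -4 (u = (6 + (-3 + 1**2))*(-1) = (6 + (-3 + 1))*(-1) = (6 - 2)*(-1) = 4*(-1) = -4)
(-17/(-4)*(-5) + u)**2 = (-17/(-4)*(-5) - 4)**2 = (-17*(-1/4)*(-5) - 4)**2 = ((17/4)*(-5) - 4)**2 = (-85/4 - 4)**2 = (-101/4)**2 = 10201/16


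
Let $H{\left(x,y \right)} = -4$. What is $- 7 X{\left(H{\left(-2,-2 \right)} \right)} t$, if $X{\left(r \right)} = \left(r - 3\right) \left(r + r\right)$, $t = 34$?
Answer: $-13328$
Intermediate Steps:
$X{\left(r \right)} = 2 r \left(-3 + r\right)$ ($X{\left(r \right)} = \left(-3 + r\right) 2 r = 2 r \left(-3 + r\right)$)
$- 7 X{\left(H{\left(-2,-2 \right)} \right)} t = - 7 \cdot 2 \left(-4\right) \left(-3 - 4\right) 34 = - 7 \cdot 2 \left(-4\right) \left(-7\right) 34 = \left(-7\right) 56 \cdot 34 = \left(-392\right) 34 = -13328$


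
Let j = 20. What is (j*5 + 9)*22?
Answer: 2398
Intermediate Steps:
(j*5 + 9)*22 = (20*5 + 9)*22 = (100 + 9)*22 = 109*22 = 2398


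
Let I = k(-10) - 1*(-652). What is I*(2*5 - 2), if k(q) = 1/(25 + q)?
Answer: 78248/15 ≈ 5216.5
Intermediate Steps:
I = 9781/15 (I = 1/(25 - 10) - 1*(-652) = 1/15 + 652 = 9781/15 ≈ 652.07)
I*(2*5 - 2) = 9781*(2*5 - 2)/15 = 9781*(10 - 2)/15 = (9781/15)*8 = 78248/15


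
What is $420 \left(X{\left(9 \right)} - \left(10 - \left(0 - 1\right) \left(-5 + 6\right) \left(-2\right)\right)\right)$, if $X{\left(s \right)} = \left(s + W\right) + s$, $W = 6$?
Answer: $6720$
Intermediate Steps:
$X{\left(s \right)} = 6 + 2 s$ ($X{\left(s \right)} = \left(s + 6\right) + s = \left(6 + s\right) + s = 6 + 2 s$)
$420 \left(X{\left(9 \right)} - \left(10 - \left(0 - 1\right) \left(-5 + 6\right) \left(-2\right)\right)\right) = 420 \left(\left(6 + 2 \cdot 9\right) - \left(10 - \left(0 - 1\right) \left(-5 + 6\right) \left(-2\right)\right)\right) = 420 \left(\left(6 + 18\right) - \left(10 + 1 \left(-2\right)\right)\right) = 420 \left(24 - 8\right) = 420 \cdot 16 = 6720$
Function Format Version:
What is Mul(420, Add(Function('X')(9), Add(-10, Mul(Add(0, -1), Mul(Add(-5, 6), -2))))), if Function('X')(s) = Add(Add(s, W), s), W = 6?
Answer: 6720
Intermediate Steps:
Function('X')(s) = Add(6, Mul(2, s)) (Function('X')(s) = Add(Add(s, 6), s) = Add(Add(6, s), s) = Add(6, Mul(2, s)))
Mul(420, Add(Function('X')(9), Add(-10, Mul(Add(0, -1), Mul(Add(-5, 6), -2))))) = Mul(420, Add(Add(6, Mul(2, 9)), Add(-10, Mul(Add(0, -1), Mul(Add(-5, 6), -2))))) = Mul(420, Add(Add(6, 18), Add(-10, Mul(-1, Mul(1, -2))))) = Mul(420, Add(24, Add(-10, Mul(-1, -2)))) = Mul(420, Add(24, Add(-10, 2))) = Mul(420, Add(24, -8)) = Mul(420, 16) = 6720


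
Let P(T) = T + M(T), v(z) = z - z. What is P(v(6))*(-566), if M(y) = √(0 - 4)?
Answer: -1132*I ≈ -1132.0*I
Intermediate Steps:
v(z) = 0
M(y) = 2*I (M(y) = √(-4) = 2*I)
P(T) = T + 2*I
P(v(6))*(-566) = (0 + 2*I)*(-566) = (2*I)*(-566) = -1132*I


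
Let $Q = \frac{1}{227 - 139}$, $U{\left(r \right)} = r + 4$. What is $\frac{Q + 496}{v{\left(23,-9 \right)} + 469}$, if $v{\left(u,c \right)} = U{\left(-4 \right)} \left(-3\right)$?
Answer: $\frac{43649}{41272} \approx 1.0576$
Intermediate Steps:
$U{\left(r \right)} = 4 + r$
$v{\left(u,c \right)} = 0$ ($v{\left(u,c \right)} = \left(4 - 4\right) \left(-3\right) = 0 \left(-3\right) = 0$)
$Q = \frac{1}{88} \approx 0.011364$
$\frac{Q + 496}{v{\left(23,-9 \right)} + 469} = \frac{\frac{1}{88} + 496}{0 + 469} = \frac{43649}{88 \cdot 469} = \frac{43649}{88} \cdot \frac{1}{469} = \frac{43649}{41272}$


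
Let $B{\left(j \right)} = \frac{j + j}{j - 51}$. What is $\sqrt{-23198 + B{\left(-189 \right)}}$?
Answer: $\frac{i \sqrt{9278570}}{20} \approx 152.3 i$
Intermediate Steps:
$B{\left(j \right)} = \frac{2 j}{-51 + j}$
$\sqrt{-23198 + B{\left(-189 \right)}} = \sqrt{-23198 + 2 \left(-189\right) \frac{1}{-51 - 189}} = \sqrt{-23198 + 2 \left(-189\right) \frac{1}{-240}} = \sqrt{-23198 + 2 \left(-189\right) \left(- \frac{1}{240}\right)} = \sqrt{-23198 + \frac{63}{40}} = \sqrt{- \frac{927857}{40}} = \frac{i \sqrt{9278570}}{20}$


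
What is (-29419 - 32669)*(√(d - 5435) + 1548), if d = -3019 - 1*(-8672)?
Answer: -96112224 - 62088*√218 ≈ -9.7029e+7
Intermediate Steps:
d = 5653 (d = -3019 + 8672 = 5653)
(-29419 - 32669)*(√(d - 5435) + 1548) = (-29419 - 32669)*(√(5653 - 5435) + 1548) = -62088*(√218 + 1548) = -62088*(1548 + √218) = -96112224 - 62088*√218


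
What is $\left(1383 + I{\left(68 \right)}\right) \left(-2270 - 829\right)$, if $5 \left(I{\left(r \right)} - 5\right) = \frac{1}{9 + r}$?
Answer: $- \frac{1656046719}{385} \approx -4.3014 \cdot 10^{6}$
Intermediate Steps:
$I{\left(r \right)} = 5 + \frac{1}{5 \left(9 + r\right)}$
$\left(1383 + I{\left(68 \right)}\right) \left(-2270 - 829\right) = \left(1383 + \frac{226 + 25 \cdot 68}{5 \left(9 + 68\right)}\right) \left(-2270 - 829\right) = \left(1383 + \frac{226 + 1700}{5 \cdot 77}\right) \left(-3099\right) = \left(1383 + \frac{1}{5} \cdot \frac{1}{77} \cdot 1926\right) \left(-3099\right) = \left(1383 + \frac{1926}{385}\right) \left(-3099\right) = \frac{534381}{385} \left(-3099\right) = - \frac{1656046719}{385}$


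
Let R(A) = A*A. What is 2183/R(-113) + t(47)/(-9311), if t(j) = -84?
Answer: 21398509/118892159 ≈ 0.17998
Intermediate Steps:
R(A) = A²
2183/R(-113) + t(47)/(-9311) = 2183/((-113)²) - 84/(-9311) = 2183/12769 - 84*(-1/9311) = 2183*(1/12769) + 84/9311 = 2183/12769 + 84/9311 = 21398509/118892159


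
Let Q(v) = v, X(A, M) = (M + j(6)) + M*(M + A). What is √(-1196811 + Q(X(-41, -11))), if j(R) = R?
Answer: 6*I*√33229 ≈ 1093.7*I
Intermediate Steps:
X(A, M) = 6 + M + M*(A + M) (X(A, M) = (M + 6) + M*(M + A) = (6 + M) + M*(A + M) = 6 + M + M*(A + M))
√(-1196811 + Q(X(-41, -11))) = √(-1196811 + (6 - 11 + (-11)² - 41*(-11))) = √(-1196811 + (6 - 11 + 121 + 451)) = √(-1196811 + 567) = √(-1196244) = 6*I*√33229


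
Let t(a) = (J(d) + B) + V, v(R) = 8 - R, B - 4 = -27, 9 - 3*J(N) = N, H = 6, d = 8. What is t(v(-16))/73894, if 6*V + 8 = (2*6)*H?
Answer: -6/36947 ≈ -0.00016239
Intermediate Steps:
J(N) = 3 - N/3
B = -23 (B = 4 - 27 = -23)
V = 32/3 (V = -4/3 + ((2*6)*6)/6 = -4/3 + (12*6)/6 = -4/3 + (1/6)*72 = -4/3 + 12 = 32/3 ≈ 10.667)
t(a) = -12 (t(a) = ((3 - 1/3*8) - 23) + 32/3 = ((3 - 8/3) - 23) + 32/3 = (1/3 - 23) + 32/3 = -68/3 + 32/3 = -12)
t(v(-16))/73894 = -12/73894 = -12*1/73894 = -6/36947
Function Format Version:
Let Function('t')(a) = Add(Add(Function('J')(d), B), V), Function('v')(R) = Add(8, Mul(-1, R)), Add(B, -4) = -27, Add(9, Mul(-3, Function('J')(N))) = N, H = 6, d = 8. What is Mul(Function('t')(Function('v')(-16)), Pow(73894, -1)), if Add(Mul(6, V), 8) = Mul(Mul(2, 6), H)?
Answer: Rational(-6, 36947) ≈ -0.00016239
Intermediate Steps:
Function('J')(N) = Add(3, Mul(Rational(-1, 3), N))
B = -23 (B = Add(4, -27) = -23)
V = Rational(32, 3) (V = Add(Rational(-4, 3), Mul(Rational(1, 6), Mul(Mul(2, 6), 6))) = Add(Rational(-4, 3), Mul(Rational(1, 6), Mul(12, 6))) = Add(Rational(-4, 3), Mul(Rational(1, 6), 72)) = Add(Rational(-4, 3), 12) = Rational(32, 3) ≈ 10.667)
Function('t')(a) = -12 (Function('t')(a) = Add(Add(Add(3, Mul(Rational(-1, 3), 8)), -23), Rational(32, 3)) = Add(Add(Add(3, Rational(-8, 3)), -23), Rational(32, 3)) = Add(Add(Rational(1, 3), -23), Rational(32, 3)) = Add(Rational(-68, 3), Rational(32, 3)) = -12)
Mul(Function('t')(Function('v')(-16)), Pow(73894, -1)) = Mul(-12, Pow(73894, -1)) = Mul(-12, Rational(1, 73894)) = Rational(-6, 36947)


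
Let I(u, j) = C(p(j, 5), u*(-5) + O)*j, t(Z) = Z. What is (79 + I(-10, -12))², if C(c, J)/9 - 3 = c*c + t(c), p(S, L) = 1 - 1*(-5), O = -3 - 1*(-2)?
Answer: 22857961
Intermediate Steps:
O = -1 (O = -3 + 2 = -1)
p(S, L) = 6 (p(S, L) = 1 + 5 = 6)
C(c, J) = 27 + 9*c + 9*c² (C(c, J) = 27 + 9*(c*c + c) = 27 + 9*(c² + c) = 27 + 9*(c + c²) = 27 + (9*c + 9*c²) = 27 + 9*c + 9*c²)
I(u, j) = 405*j (I(u, j) = (27 + 9*6 + 9*6²)*j = (27 + 54 + 9*36)*j = (27 + 54 + 324)*j = 405*j)
(79 + I(-10, -12))² = (79 + 405*(-12))² = (79 - 4860)² = (-4781)² = 22857961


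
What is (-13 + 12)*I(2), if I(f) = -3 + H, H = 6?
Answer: -3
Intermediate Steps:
I(f) = 3 (I(f) = -3 + 6 = 3)
(-13 + 12)*I(2) = (-13 + 12)*3 = -1*3 = -3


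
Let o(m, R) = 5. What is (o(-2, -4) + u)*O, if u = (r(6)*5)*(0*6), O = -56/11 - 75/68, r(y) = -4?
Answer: -23165/748 ≈ -30.969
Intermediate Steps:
O = -4633/748 (O = -56*1/11 - 75*1/68 = -56/11 - 75/68 = -4633/748 ≈ -6.1938)
u = 0 (u = (-4*5)*(0*6) = -20*0 = 0)
(o(-2, -4) + u)*O = (5 + 0)*(-4633/748) = 5*(-4633/748) = -23165/748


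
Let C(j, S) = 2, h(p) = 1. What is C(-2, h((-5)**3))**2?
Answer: 4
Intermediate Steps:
C(-2, h((-5)**3))**2 = 2**2 = 4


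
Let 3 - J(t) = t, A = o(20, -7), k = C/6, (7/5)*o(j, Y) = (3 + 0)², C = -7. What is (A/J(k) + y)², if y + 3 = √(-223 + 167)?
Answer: (51 - 70*I*√14)²/1225 ≈ -53.877 - 21.809*I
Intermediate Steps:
o(j, Y) = 45/7 (o(j, Y) = 5*(3 + 0)²/7 = (5/7)*3² = (5/7)*9 = 45/7)
y = -3 + 2*I*√14 (y = -3 + √(-223 + 167) = -3 + √(-56) = -3 + 2*I*√14 ≈ -3.0 + 7.4833*I)
k = -7/6 ≈ -1.1667
A = 45/7 ≈ 6.4286
J(t) = 3 - t
(A/J(k) + y)² = (45/(7*(3 - 1*(-7/6))) + (-3 + 2*I*√14))² = (45/(7*(3 + 7/6)) + (-3 + 2*I*√14))² = (45/(7*(25/6)) + (-3 + 2*I*√14))² = ((45/7)*(6/25) + (-3 + 2*I*√14))² = (54/35 + (-3 + 2*I*√14))² = (-51/35 + 2*I*√14)²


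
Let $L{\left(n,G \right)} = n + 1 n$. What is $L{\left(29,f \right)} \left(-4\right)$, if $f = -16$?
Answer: $-232$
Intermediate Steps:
$L{\left(n,G \right)} = 2 n$ ($L{\left(n,G \right)} = n + n = 2 n$)
$L{\left(29,f \right)} \left(-4\right) = 2 \cdot 29 \left(-4\right) = 58 \left(-4\right) = -232$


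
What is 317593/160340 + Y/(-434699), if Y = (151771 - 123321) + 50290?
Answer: 125432187907/69699637660 ≈ 1.7996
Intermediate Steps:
Y = 78740 (Y = 28450 + 50290 = 78740)
317593/160340 + Y/(-434699) = 317593/160340 + 78740/(-434699) = 317593*(1/160340) + 78740*(-1/434699) = 317593/160340 - 78740/434699 = 125432187907/69699637660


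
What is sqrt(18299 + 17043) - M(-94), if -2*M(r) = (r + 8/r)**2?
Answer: 9777042/2209 + sqrt(35342) ≈ 4614.0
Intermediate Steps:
M(r) = -(r + 8/r)**2/2
sqrt(18299 + 17043) - M(-94) = sqrt(18299 + 17043) - (-1)*(8 + (-94)**2)**2/(2*(-94)**2) = sqrt(35342) - (-1)*(8 + 8836)**2/(2*8836) = sqrt(35342) - (-1)*8844**2/(2*8836) = sqrt(35342) - (-1)*78216336/(2*8836) = sqrt(35342) - 1*(-9777042/2209) = sqrt(35342) + 9777042/2209 = 9777042/2209 + sqrt(35342)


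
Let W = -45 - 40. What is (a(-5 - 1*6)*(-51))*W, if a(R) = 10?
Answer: 43350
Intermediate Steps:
W = -85
(a(-5 - 1*6)*(-51))*W = (10*(-51))*(-85) = -510*(-85) = 43350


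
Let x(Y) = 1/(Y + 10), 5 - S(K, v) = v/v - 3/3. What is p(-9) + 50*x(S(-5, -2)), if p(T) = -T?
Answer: 37/3 ≈ 12.333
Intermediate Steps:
S(K, v) = 5 (S(K, v) = 5 - (v/v - 3/3) = 5 - (1 - 3*⅓) = 5 - (1 - 1) = 5 - 1*0 = 5 + 0 = 5)
x(Y) = 1/(10 + Y)
p(-9) + 50*x(S(-5, -2)) = -1*(-9) + 50/(10 + 5) = 9 + 50/15 = 9 + 50*(1/15) = 9 + 10/3 = 37/3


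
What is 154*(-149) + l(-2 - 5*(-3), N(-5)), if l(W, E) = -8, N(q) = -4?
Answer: -22954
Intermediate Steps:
154*(-149) + l(-2 - 5*(-3), N(-5)) = 154*(-149) - 8 = -22946 - 8 = -22954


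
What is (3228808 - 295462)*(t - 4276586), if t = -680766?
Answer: -14541628659792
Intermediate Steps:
(3228808 - 295462)*(t - 4276586) = (3228808 - 295462)*(-680766 - 4276586) = 2933346*(-4957352) = -14541628659792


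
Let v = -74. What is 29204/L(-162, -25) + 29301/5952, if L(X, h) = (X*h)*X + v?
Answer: 3175455361/650924608 ≈ 4.8784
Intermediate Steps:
L(X, h) = -74 + h*X**2 (L(X, h) = (X*h)*X - 74 = h*X**2 - 74 = -74 + h*X**2)
29204/L(-162, -25) + 29301/5952 = 29204/(-74 - 25*(-162)**2) + 29301/5952 = 29204/(-74 - 25*26244) + 29301*(1/5952) = 29204/(-74 - 656100) + 9767/1984 = 29204/(-656174) + 9767/1984 = 29204*(-1/656174) + 9767/1984 = -14602/328087 + 9767/1984 = 3175455361/650924608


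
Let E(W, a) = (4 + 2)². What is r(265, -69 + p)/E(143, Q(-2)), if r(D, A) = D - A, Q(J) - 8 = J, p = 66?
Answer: 67/9 ≈ 7.4444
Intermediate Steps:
Q(J) = 8 + J
E(W, a) = 36 (E(W, a) = 6² = 36)
r(265, -69 + p)/E(143, Q(-2)) = (265 - (-69 + 66))/36 = (265 - 1*(-3))*(1/36) = (265 + 3)*(1/36) = 268*(1/36) = 67/9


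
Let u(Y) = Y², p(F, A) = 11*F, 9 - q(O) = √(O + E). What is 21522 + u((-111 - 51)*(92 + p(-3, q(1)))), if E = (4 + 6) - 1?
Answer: 91376886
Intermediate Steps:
E = 9 (E = 10 - 1 = 9)
q(O) = 9 - √(9 + O) (q(O) = 9 - √(O + 9) = 9 - √(9 + O))
21522 + u((-111 - 51)*(92 + p(-3, q(1)))) = 21522 + ((-111 - 51)*(92 + 11*(-3)))² = 21522 + (-162*(92 - 33))² = 21522 + (-162*59)² = 21522 + (-9558)² = 21522 + 91355364 = 91376886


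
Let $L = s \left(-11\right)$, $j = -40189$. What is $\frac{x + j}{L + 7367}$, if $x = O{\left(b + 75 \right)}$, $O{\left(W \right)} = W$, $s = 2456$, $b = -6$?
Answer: $\frac{40120}{19649} \approx 2.0418$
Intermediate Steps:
$x = 69$ ($x = -6 + 75 = 69$)
$L = -27016$ ($L = 2456 \left(-11\right) = -27016$)
$\frac{x + j}{L + 7367} = \frac{69 - 40189}{-27016 + 7367} = - \frac{40120}{-19649} = \left(-40120\right) \left(- \frac{1}{19649}\right) = \frac{40120}{19649}$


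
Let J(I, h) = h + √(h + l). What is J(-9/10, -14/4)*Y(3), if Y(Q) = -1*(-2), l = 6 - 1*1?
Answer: -7 + √6 ≈ -4.5505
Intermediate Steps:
l = 5 (l = 6 - 1 = 5)
Y(Q) = 2
J(I, h) = h + √(5 + h) (J(I, h) = h + √(h + 5) = h + √(5 + h))
J(-9/10, -14/4)*Y(3) = (-14/4 + √(5 - 14/4))*2 = (-14*¼ + √(5 - 14*¼))*2 = (-7/2 + √(5 - 7/2))*2 = (-7/2 + √(3/2))*2 = (-7/2 + √6/2)*2 = -7 + √6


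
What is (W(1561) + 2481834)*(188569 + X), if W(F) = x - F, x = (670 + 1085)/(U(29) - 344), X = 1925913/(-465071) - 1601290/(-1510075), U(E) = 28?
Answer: 741376029165184883118568/1585173575305 ≈ 4.6769e+11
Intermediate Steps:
X = -432711906377/140458418065 (X = 1925913*(-1/465071) - 1601290*(-1/1510075) = -1925913/465071 + 320258/302015 = -432711906377/140458418065 ≈ -3.0807)
x = -1755/316 (x = (670 + 1085)/(28 - 344) = 1755/(-316) = 1755*(-1/316) = -1755/316 ≈ -5.5538)
W(F) = -1755/316 - F
(W(1561) + 2481834)*(188569 + X) = ((-1755/316 - 1*1561) + 2481834)*(188569 - 432711906377/140458418065) = ((-1755/316 - 1561) + 2481834)*(26485670724192608/140458418065) = (-495031/316 + 2481834)*(26485670724192608/140458418065) = (783764513/316)*(26485670724192608/140458418065) = 741376029165184883118568/1585173575305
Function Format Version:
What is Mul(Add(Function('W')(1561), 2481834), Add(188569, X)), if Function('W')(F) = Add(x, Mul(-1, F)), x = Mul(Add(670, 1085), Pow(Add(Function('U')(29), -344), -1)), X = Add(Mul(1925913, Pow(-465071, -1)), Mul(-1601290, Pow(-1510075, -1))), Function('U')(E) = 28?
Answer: Rational(741376029165184883118568, 1585173575305) ≈ 4.6769e+11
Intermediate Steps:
X = Rational(-432711906377, 140458418065) (X = Add(Mul(1925913, Rational(-1, 465071)), Mul(-1601290, Rational(-1, 1510075))) = Add(Rational(-1925913, 465071), Rational(320258, 302015)) = Rational(-432711906377, 140458418065) ≈ -3.0807)
x = Rational(-1755, 316) (x = Mul(Add(670, 1085), Pow(Add(28, -344), -1)) = Mul(1755, Pow(-316, -1)) = Mul(1755, Rational(-1, 316)) = Rational(-1755, 316) ≈ -5.5538)
Function('W')(F) = Add(Rational(-1755, 316), Mul(-1, F))
Mul(Add(Function('W')(1561), 2481834), Add(188569, X)) = Mul(Add(Add(Rational(-1755, 316), Mul(-1, 1561)), 2481834), Add(188569, Rational(-432711906377, 140458418065))) = Mul(Add(Add(Rational(-1755, 316), -1561), 2481834), Rational(26485670724192608, 140458418065)) = Mul(Add(Rational(-495031, 316), 2481834), Rational(26485670724192608, 140458418065)) = Mul(Rational(783764513, 316), Rational(26485670724192608, 140458418065)) = Rational(741376029165184883118568, 1585173575305)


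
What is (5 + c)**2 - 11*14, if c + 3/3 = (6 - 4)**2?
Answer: -90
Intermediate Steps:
c = 3 (c = -1 + (6 - 4)**2 = -1 + 2**2 = -1 + 4 = 3)
(5 + c)**2 - 11*14 = (5 + 3)**2 - 11*14 = 8**2 - 154 = 64 - 154 = -90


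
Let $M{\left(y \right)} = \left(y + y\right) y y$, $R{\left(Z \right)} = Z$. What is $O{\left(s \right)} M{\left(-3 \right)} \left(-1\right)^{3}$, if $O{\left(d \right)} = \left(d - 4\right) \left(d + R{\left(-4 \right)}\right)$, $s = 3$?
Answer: $54$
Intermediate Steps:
$M{\left(y \right)} = 2 y^{3}$ ($M{\left(y \right)} = 2 y y y = 2 y^{2} y = 2 y^{3}$)
$O{\left(d \right)} = \left(-4 + d\right)^{2}$ ($O{\left(d \right)} = \left(d - 4\right) \left(d - 4\right) = \left(-4 + d\right) \left(-4 + d\right) = \left(-4 + d\right)^{2}$)
$O{\left(s \right)} M{\left(-3 \right)} \left(-1\right)^{3} = \left(16 + 3^{2} - 24\right) 2 \left(-3\right)^{3} \left(-1\right)^{3} = \left(16 + 9 - 24\right) 2 \left(-27\right) \left(-1\right) = 1 \left(-54\right) \left(-1\right) = \left(-54\right) \left(-1\right) = 54$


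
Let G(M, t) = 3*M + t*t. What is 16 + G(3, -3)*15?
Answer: 286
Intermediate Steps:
G(M, t) = t**2 + 3*M (G(M, t) = 3*M + t**2 = t**2 + 3*M)
16 + G(3, -3)*15 = 16 + ((-3)**2 + 3*3)*15 = 16 + (9 + 9)*15 = 16 + 18*15 = 16 + 270 = 286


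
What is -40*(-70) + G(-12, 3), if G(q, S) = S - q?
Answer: 2815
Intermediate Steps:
-40*(-70) + G(-12, 3) = -40*(-70) + (3 - 1*(-12)) = 2800 + (3 + 12) = 2800 + 15 = 2815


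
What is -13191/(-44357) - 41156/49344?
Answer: -293664997/547187952 ≈ -0.53668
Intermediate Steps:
-13191/(-44357) - 41156/49344 = -13191*(-1/44357) - 41156*1/49344 = 13191/44357 - 10289/12336 = -293664997/547187952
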